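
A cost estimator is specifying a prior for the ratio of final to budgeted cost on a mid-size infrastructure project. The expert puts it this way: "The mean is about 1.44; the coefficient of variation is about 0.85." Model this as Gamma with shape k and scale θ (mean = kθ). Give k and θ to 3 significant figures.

k ≈ 1.38, θ ≈ 1.04

For Gamma(k, scale θ): mean = kθ, variance = kθ², so CV = 1/√k.
CV = 0.85, hence k = 1/CV² = 1.38.
Then θ = mean/k = 1.44/1.38 = 1.04.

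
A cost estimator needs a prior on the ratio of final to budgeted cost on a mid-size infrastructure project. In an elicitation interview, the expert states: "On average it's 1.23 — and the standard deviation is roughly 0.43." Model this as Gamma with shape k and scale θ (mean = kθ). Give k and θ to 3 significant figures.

k ≈ 8.18, θ ≈ 0.15

For Gamma(k, scale θ): mean = kθ, variance = kθ², so CV = 1/√k.
CV = SD/mean = 0.43/1.23 = 0.3496, hence k = 1/CV² = 8.18.
Then θ = mean/k = 1.23/8.18 = 0.15.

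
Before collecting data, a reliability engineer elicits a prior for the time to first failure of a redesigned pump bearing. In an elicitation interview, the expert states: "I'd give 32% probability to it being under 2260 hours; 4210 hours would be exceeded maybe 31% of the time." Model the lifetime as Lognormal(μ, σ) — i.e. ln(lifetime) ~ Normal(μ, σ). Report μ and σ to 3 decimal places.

μ ≈ 8.025, σ ≈ 0.646

If T ~ Lognormal(μ,σ) then ln T ~ Normal(μ,σ), so the p-quantile of ln T is μ + z_p·σ.
ln(2260) = 7.723 and ln(4210) = 8.345; z_{0.32} = -0.4677, z_{0.69} = 0.4959.
σ = (8.345 − 7.723)/(0.4959 − (-0.4677)) = 0.646.
μ = 7.723 − (-0.4677)·0.646 = 8.025.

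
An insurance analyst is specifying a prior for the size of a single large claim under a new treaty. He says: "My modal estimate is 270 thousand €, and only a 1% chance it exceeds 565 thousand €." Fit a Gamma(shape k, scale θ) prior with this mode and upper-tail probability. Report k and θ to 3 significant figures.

k ≈ 9.93, θ ≈ 30.2

Gamma(k,θ) with k>1 has mode (k−1)θ, so θ = 270/(k−1).
Need P(X < 565) = 0.99 with θ tied to k this way. Start at k = 2, θ = 270: P(X<565) ≈ 0.618.
Too low — raise k to concentrate. Iterating converges to k ≈ 9.93.
Then θ = 270/(9.93−1) ≈ 30.2.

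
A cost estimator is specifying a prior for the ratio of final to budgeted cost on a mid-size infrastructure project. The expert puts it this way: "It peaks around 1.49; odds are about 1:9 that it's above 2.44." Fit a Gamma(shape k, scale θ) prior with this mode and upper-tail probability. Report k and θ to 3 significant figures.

Gamma(k,θ) with k>1 has mode (k−1)θ, so θ = 1.49/(k−1).
Need P(X < 2.44) = 0.9 with θ tied to k this way. Start at k = 2, θ = 1.49: P(X<2.44) ≈ 0.487.
Too low — raise k to concentrate. Iterating converges to k ≈ 8.75.
Then θ = 1.49/(8.75−1) ≈ 0.192.

k ≈ 8.75, θ ≈ 0.192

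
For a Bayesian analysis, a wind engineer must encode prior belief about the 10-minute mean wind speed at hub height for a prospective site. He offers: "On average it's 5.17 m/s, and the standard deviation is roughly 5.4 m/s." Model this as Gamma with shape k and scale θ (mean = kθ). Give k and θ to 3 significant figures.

k ≈ 0.917, θ ≈ 5.64

For Gamma(k, scale θ): mean = kθ, variance = kθ², so CV = 1/√k.
CV = SD/mean = 5.4/5.17 = 1.044, hence k = 1/CV² = 0.917.
Then θ = mean/k = 5.17/0.917 = 5.64.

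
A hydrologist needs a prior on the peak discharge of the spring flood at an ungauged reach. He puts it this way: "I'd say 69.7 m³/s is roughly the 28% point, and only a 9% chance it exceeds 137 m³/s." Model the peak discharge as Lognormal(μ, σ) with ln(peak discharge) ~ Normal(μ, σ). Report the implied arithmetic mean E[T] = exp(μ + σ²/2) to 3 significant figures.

If T ~ Lognormal(μ,σ) then ln T ~ Normal(μ,σ), so the p-quantile of ln T is μ + z_p·σ.
ln(69.7) = 4.244 and ln(137) = 4.92; z_{0.28} = -0.5828, z_{0.91} = 1.341.
σ = (4.92 − 4.244)/(1.341 − (-0.5828)) = 0.351.
μ = 4.244 − (-0.5828)·0.351 = 4.449.
E[T] = exp(μ + σ²/2) = exp(4.449 + 0.0617) = 91 m³/s.

E[T] ≈ 91 m³/s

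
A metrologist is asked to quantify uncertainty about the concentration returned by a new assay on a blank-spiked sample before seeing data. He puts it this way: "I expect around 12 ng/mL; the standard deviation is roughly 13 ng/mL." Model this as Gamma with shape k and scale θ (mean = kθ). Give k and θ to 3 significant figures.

For Gamma(k, scale θ): mean = kθ, variance = kθ², so CV = 1/√k.
CV = SD/mean = 13/12 = 1.083, hence k = 1/CV² = 0.852.
Then θ = mean/k = 12/0.852 = 14.1.

k ≈ 0.852, θ ≈ 14.1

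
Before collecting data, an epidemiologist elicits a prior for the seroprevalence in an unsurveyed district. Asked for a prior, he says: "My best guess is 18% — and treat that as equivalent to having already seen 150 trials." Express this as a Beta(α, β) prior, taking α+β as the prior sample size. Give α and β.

α = 27, β = 123

Under the effective-sample-size interpretation, Beta(α, β) has prior mean α/(α+β) and prior sample size α+β.
So α+β = 150 and α/(α+β) = 0.18, giving α = 0.18·150 = 27 and β = 150 − 27 = 123.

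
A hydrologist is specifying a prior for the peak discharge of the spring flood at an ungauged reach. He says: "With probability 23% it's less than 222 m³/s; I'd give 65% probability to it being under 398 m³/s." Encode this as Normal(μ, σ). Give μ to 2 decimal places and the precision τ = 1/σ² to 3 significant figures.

μ = 337.67, τ = 4.08e-05

For Normal(μ,σ), the p-quantile is μ + z_p·σ. Here z_{0.23} = -0.7388, z_{0.65} = 0.3853.
So 222 = μ − 0.7388σ and 398 = μ + 0.3853σ.
Subtracting: σ = (398 − 222)/(0.3853 − (-0.7388)) = 156.56.
Then μ = 222 − (-0.7388)·156.56 = 337.67.
Precision τ = 1/σ² = 1/156.6² = 4.08e-05.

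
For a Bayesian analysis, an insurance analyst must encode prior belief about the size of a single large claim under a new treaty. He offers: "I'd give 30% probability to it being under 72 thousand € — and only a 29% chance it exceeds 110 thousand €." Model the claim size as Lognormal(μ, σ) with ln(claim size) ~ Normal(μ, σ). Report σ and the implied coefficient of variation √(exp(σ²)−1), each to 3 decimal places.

If T ~ Lognormal(μ,σ) then ln T ~ Normal(μ,σ), so the p-quantile of ln T is μ + z_p·σ.
ln(72) = 4.277 and ln(110) = 4.7; z_{0.3} = -0.5244, z_{0.71} = 0.5534.
σ = (4.7 − 4.277)/(0.5534 − (-0.5244)) = 0.393.
μ = 4.277 − (-0.5244)·0.393 = 4.483.
CV = √(exp(σ²)−1) = √(exp(0.1546)−1) = 0.409.

σ ≈ 0.393, CV ≈ 0.409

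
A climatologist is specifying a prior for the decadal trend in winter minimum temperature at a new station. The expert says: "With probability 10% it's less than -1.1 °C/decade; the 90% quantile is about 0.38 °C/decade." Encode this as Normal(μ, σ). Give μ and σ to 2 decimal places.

μ = -0.36, σ = 0.58

For Normal(μ,σ), the p-quantile is μ + z_p·σ. Here z_{0.1} = -1.282, z_{0.9} = 1.282.
So -1.1 = μ − 1.282σ and 0.38 = μ + 1.282σ.
Subtracting: σ = (0.38 − -1.1)/(1.282 − (-1.282)) = 0.58.
Then μ = -1.1 − (-1.282)·0.58 = -0.36.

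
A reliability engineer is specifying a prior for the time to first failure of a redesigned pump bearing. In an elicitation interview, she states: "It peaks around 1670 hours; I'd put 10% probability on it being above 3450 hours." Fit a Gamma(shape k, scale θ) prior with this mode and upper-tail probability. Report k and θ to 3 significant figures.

Gamma(k,θ) with k>1 has mode (k−1)θ, so θ = 1670/(k−1).
Need P(X < 3450) = 0.9 with θ tied to k this way. Start at k = 2, θ = 1670: P(X<3450) ≈ 0.612.
Too low — raise k to concentrate. Iterating converges to k ≈ 4.65.
Then θ = 1670/(4.65−1) ≈ 458.

k ≈ 4.65, θ ≈ 458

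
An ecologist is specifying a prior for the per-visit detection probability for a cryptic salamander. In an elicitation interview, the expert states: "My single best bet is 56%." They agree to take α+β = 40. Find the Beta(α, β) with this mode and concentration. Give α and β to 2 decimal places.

α = 22.28, β = 17.72

For α,β > 1 the Beta mode is (α−1)/(α+β−2). With α+β = 40, the mode is (α−1)/38.
Set (α−1)/38 = 0.56 → α = 1 + 0.56·38 = 22.28.
β = 40 − α = 17.72.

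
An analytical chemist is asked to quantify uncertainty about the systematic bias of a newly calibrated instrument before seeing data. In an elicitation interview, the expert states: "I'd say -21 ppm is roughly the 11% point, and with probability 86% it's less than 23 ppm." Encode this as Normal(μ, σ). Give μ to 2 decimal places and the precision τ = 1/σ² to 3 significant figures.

For Normal(μ,σ), the p-quantile is μ + z_p·σ. Here z_{0.11} = -1.227, z_{0.86} = 1.08.
So -21 = μ − 1.227σ and 23 = μ + 1.08σ.
Subtracting: σ = (23 − -21)/(1.08 − (-1.227)) = 19.07.
Then μ = -21 − (-1.227)·19.07 = 2.39.
Precision τ = 1/σ² = 1/19.07² = 0.00275.

μ = 2.39, τ = 0.00275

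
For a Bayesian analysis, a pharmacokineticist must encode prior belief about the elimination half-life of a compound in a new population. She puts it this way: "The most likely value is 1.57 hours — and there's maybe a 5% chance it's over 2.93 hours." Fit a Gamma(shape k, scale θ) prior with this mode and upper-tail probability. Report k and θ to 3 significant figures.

Gamma(k,θ) with k>1 has mode (k−1)θ, so θ = 1.57/(k−1).
Need P(X < 2.93) = 0.95 with θ tied to k this way. Start at k = 2, θ = 1.57: P(X<2.93) ≈ 0.557.
Too low — raise k to concentrate. Iterating converges to k ≈ 8.15.
Then θ = 1.57/(8.15−1) ≈ 0.22.

k ≈ 8.15, θ ≈ 0.22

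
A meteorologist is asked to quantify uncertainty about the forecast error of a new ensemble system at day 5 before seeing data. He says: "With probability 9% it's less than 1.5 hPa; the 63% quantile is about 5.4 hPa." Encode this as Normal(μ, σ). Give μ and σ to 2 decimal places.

μ = 4.63, σ = 2.33

For Normal(μ,σ), the p-quantile is μ + z_p·σ. Here z_{0.09} = -1.341, z_{0.63} = 0.3319.
So 1.5 = μ − 1.341σ and 5.4 = μ + 0.3319σ.
Subtracting: σ = (5.4 − 1.5)/(0.3319 − (-1.341)) = 2.33.
Then μ = 1.5 − (-1.341)·2.33 = 4.63.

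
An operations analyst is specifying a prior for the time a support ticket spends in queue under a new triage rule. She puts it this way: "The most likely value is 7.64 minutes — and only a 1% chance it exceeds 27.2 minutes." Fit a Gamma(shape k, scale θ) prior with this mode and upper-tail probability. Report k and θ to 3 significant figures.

k ≈ 3.67, θ ≈ 2.86

Gamma(k,θ) with k>1 has mode (k−1)θ, so θ = 7.64/(k−1).
Need P(X < 27.2) = 0.99 with θ tied to k this way. Start at k = 2, θ = 7.64: P(X<27.2) ≈ 0.870.
Too low — raise k to concentrate. Iterating converges to k ≈ 3.67.
Then θ = 7.64/(3.67−1) ≈ 2.86.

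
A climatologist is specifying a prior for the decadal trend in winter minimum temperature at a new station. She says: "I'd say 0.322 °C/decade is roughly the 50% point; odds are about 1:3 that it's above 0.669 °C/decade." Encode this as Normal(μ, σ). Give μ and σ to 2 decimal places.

For Normal(μ,σ), the p-quantile is μ + z_p·σ. Here z_{0.5} = 0, z_{0.75} = 0.6745.
So 0.322 = μ + 0σ and 0.669 = μ + 0.6745σ.
Subtracting: σ = (0.669 − 0.322)/(0.6745 − (0)) = 0.51.
Then μ = 0.322 − (0)·0.51 = 0.32.

μ = 0.32, σ = 0.51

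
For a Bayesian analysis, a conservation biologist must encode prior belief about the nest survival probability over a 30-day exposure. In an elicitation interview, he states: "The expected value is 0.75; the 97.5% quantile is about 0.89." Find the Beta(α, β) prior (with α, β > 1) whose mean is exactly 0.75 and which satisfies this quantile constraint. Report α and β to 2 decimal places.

α ≈ 20.58, β ≈ 6.86

With mean 0.75 fixed, write α = 0.75s, β = 0.25s where s = α+β.
Need P(θ < 0.89) = 0.975 under Beta(0.75s, 0.25s). Normal approximation: (q−m)/√(m(1−m)/s) ≈ z_{0.975} = 1.96, so s ≈ 0.75·0.25·(1.96)²/(0.89−0.75)² = 36.7.
At s = 36.7: P(θ<0.89) ≈ 0.989. Adjusting to match 0.975 gives s ≈ 27.44.
So α = 0.75·27.44 ≈ 20.58, β = 0.25·27.44 ≈ 6.86.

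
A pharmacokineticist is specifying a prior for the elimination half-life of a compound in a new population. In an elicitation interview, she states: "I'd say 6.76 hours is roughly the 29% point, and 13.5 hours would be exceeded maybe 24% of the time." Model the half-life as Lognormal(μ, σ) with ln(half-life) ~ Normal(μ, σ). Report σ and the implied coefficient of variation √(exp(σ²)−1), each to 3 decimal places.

If T ~ Lognormal(μ,σ) then ln T ~ Normal(μ,σ), so the p-quantile of ln T is μ + z_p·σ.
ln(6.76) = 1.911 and ln(13.5) = 2.603; z_{0.29} = -0.5534, z_{0.76} = 0.7063.
σ = (2.603 − 1.911)/(0.7063 − (-0.5534)) = 0.549.
μ = 1.911 − (-0.5534)·0.549 = 2.215.
CV = √(exp(σ²)−1) = √(exp(0.3015)−1) = 0.593.

σ ≈ 0.549, CV ≈ 0.593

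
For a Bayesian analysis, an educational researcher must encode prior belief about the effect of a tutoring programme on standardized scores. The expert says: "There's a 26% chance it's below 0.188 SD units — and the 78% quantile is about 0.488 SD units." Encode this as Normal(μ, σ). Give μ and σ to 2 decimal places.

The p-quantile of Normal(μ,σ) is μ + z_p·σ, with z_{0.26} = -0.6433 and z_{0.78} = 0.7722.
Eliminate σ: μ = (z₂·x₁ − z₁·x₂)/(z₂ − z₁) = (0.7722·0.188 − (-0.6433)·0.488)/1.416 = 0.32.
Then σ = (x₂ − x₁)/(z₂ − z₁) = (0.488 − 0.188)/1.416 = 0.21.

μ = 0.32, σ = 0.21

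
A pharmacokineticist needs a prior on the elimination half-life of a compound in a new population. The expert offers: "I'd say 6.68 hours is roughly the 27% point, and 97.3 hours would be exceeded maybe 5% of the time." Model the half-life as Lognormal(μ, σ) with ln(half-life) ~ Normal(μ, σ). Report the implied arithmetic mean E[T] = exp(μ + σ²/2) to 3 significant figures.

E[T] ≈ 27.9 hours

If T ~ Lognormal(μ,σ) then ln T ~ Normal(μ,σ), so the p-quantile of ln T is μ + z_p·σ.
ln(6.68) = 1.899 and ln(97.3) = 4.578; z_{0.27} = -0.6128, z_{0.95} = 1.645.
σ = (4.578 − 1.899)/(1.645 − (-0.6128)) = 1.186.
μ = 1.899 − (-0.6128)·1.186 = 2.626.
E[T] = exp(μ + σ²/2) = exp(2.626 + 0.7039) = 27.9 hours.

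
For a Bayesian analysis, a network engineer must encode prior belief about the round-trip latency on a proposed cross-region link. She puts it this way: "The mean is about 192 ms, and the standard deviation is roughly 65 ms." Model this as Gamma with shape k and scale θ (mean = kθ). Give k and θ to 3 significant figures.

For Gamma(k, scale θ): mean = kθ, variance = kθ², so CV = 1/√k.
CV = SD/mean = 65/192 = 0.3385, hence k = 1/CV² = 8.73.
Then θ = mean/k = 192/8.73 = 22.

k ≈ 8.73, θ ≈ 22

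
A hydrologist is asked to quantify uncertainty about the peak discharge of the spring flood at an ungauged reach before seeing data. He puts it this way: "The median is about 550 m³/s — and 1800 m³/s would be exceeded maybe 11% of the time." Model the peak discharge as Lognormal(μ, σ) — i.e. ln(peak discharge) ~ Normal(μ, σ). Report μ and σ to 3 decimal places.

μ ≈ 6.310, σ ≈ 0.967

If T ~ Lognormal(μ,σ) then ln T ~ Normal(μ,σ), so the p-quantile of ln T is μ + z_p·σ.
ln(550) = 6.31 and ln(1800) = 7.496; z_{0.5} = 0, z_{0.89} = 1.227.
σ = (7.496 − 6.31)/(1.227 − (0)) = 0.967.
μ = 6.31 − (0)·0.967 = 6.310.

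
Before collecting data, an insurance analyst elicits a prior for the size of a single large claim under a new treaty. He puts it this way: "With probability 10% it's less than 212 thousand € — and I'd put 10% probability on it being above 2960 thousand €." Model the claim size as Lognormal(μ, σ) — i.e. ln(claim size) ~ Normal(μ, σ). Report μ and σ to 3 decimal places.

If T ~ Lognormal(μ,σ) then ln T ~ Normal(μ,σ), so the p-quantile of ln T is μ + z_p·σ.
ln(212) = 5.357 and ln(2960) = 7.993; z_{0.1} = -1.282, z_{0.9} = 1.282.
σ = (7.993 − 5.357)/(1.282 − (-1.282)) = 1.029.
μ = 5.357 − (-1.282)·1.029 = 6.675.

μ ≈ 6.675, σ ≈ 1.029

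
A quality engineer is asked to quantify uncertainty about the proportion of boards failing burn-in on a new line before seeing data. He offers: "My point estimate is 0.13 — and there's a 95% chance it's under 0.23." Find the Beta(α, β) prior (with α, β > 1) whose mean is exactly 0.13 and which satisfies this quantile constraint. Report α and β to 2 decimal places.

α ≈ 4.81, β ≈ 32.16

With mean 0.13 fixed, write α = 0.13s, β = 0.87s where s = α+β.
Need P(θ < 0.23) = 0.95 under Beta(0.13s, 0.87s). Normal approximation: (q−m)/√(m(1−m)/s) ≈ z_{0.95} = 1.64, so s ≈ 0.13·0.87·(1.64)²/(0.23−0.13)² = 30.6.
At s = 30.6: P(θ<0.23) ≈ 0.935. Adjusting to match 0.95 gives s ≈ 36.96.
So α = 0.13·36.96 ≈ 4.81, β = 0.87·36.96 ≈ 32.16.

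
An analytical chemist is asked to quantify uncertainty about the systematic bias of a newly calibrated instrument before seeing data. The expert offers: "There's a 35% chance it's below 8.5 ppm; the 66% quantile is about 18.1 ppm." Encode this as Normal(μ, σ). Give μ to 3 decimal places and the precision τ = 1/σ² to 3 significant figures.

μ = 13.137, τ = 0.00691

For Normal(μ,σ), the p-quantile is μ + z_p·σ. Here z_{0.35} = -0.3853, z_{0.66} = 0.4125.
So 8.5 = μ − 0.3853σ and 18.1 = μ + 0.4125σ.
Subtracting: σ = (18.1 − 8.5)/(0.4125 − (-0.3853)) = 12.033.
Then μ = 8.5 − (-0.3853)·12.033 = 13.137.
Precision τ = 1/σ² = 1/12.03² = 0.00691.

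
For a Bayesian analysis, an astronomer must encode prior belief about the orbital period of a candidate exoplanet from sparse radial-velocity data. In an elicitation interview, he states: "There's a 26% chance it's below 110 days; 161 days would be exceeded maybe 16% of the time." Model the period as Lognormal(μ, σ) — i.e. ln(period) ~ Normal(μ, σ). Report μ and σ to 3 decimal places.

μ ≈ 4.850, σ ≈ 0.233

If T ~ Lognormal(μ,σ) then ln T ~ Normal(μ,σ), so the p-quantile of ln T is μ + z_p·σ.
ln(110) = 4.7 and ln(161) = 5.081; z_{0.26} = -0.6433, z_{0.84} = 0.9945.
σ = (5.081 − 4.7)/(0.9945 − (-0.6433)) = 0.233.
μ = 4.7 − (-0.6433)·0.233 = 4.850.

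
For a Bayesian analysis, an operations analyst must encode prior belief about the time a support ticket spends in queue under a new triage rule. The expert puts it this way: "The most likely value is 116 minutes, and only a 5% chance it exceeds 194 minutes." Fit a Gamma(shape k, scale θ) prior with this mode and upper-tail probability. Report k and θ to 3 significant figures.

k ≈ 11.6, θ ≈ 11

Gamma(k,θ) with k>1 has mode (k−1)θ, so θ = 116/(k−1).
Need P(X < 194) = 0.95 with θ tied to k this way. Start at k = 2, θ = 116: P(X<194) ≈ 0.498.
Too low — raise k to concentrate. Iterating converges to k ≈ 11.6.
Then θ = 116/(11.6−1) ≈ 11.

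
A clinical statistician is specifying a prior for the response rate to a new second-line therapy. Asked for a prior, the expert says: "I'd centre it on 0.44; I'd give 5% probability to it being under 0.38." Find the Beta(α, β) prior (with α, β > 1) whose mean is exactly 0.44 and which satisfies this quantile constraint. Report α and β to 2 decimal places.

With mean 0.44 fixed, write α = 0.44s, β = 0.56s where s = α+β.
Need P(θ < 0.38) = 0.05 under Beta(0.44s, 0.56s). Normal approximation: (q−m)/√(m(1−m)/s) ≈ z_{0.05} = -1.64, so s ≈ 0.44·0.56·(-1.64)²/(0.38−0.44)² = 185.2.
At s = 185.2: P(θ<0.38) ≈ 0.049. Adjusting to match 0.05 gives s ≈ 182.01.
So α = 0.44·182.01 ≈ 80.08, β = 0.56·182.01 ≈ 101.93.

α ≈ 80.08, β ≈ 101.93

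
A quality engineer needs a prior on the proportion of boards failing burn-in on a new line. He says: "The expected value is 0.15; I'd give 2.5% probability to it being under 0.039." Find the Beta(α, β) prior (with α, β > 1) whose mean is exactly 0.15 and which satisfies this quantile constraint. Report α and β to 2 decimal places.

α ≈ 3.47, β ≈ 19.65

With mean 0.15 fixed, write α = 0.15s, β = 0.85s where s = α+β.
Need P(θ < 0.039) = 0.025 under Beta(0.15s, 0.85s). Normal approximation: (q−m)/√(m(1−m)/s) ≈ z_{0.025} = -1.96, so s ≈ 0.15·0.85·(-1.96)²/(0.039−0.15)² = 39.8.
At s = 39.8: P(θ<0.039) ≈ 0.004. Adjusting to match 0.025 gives s ≈ 23.12.
So α = 0.15·23.12 ≈ 3.47, β = 0.85·23.12 ≈ 19.65.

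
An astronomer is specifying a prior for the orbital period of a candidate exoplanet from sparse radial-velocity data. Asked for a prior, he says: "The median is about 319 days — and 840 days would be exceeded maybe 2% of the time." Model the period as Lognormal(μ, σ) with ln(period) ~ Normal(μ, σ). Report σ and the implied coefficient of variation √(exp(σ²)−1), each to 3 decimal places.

If T ~ Lognormal(μ,σ) then ln T ~ Normal(μ,σ), so the p-quantile of ln T is μ + z_p·σ.
ln(319) = 5.765 and ln(840) = 6.733; z_{0.5} = 0, z_{0.98} = 2.054.
σ = (6.733 − 5.765)/(2.054 − (0)) = 0.471.
μ = 5.765 − (0)·0.471 = 5.765.
CV = √(exp(σ²)−1) = √(exp(0.2223)−1) = 0.499.

σ ≈ 0.471, CV ≈ 0.499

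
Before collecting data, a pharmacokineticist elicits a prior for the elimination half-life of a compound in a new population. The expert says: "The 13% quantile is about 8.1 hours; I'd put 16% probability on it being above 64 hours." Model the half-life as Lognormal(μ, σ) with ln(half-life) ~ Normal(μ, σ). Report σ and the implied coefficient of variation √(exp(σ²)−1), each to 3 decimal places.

σ ≈ 0.975, CV ≈ 1.259

If T ~ Lognormal(μ,σ) then ln T ~ Normal(μ,σ), so the p-quantile of ln T is μ + z_p·σ.
ln(8.1) = 2.092 and ln(64) = 4.159; z_{0.13} = -1.126, z_{0.84} = 0.9945.
σ = (4.159 − 2.092)/(0.9945 − (-1.126)) = 0.975.
μ = 2.092 − (-1.126)·0.975 = 3.190.
CV = √(exp(σ²)−1) = √(exp(0.9499)−1) = 1.259.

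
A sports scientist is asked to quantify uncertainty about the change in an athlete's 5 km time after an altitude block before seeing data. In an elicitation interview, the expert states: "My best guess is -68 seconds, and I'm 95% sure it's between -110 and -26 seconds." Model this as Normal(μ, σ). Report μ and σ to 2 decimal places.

μ = -68.00, σ = 21.43

A symmetric 95% interval runs μ ± z·σ with z = 1.96.
Half-width = 42, so σ = 42/1.96 = 21.43.
μ is the stated best guess, -68.00.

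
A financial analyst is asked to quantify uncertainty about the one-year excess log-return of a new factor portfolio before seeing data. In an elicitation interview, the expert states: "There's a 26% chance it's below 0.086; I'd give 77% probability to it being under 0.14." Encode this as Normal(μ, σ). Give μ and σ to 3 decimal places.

For Normal(μ,σ), the p-quantile is μ + z_p·σ. Here z_{0.26} = -0.6433, z_{0.77} = 0.7388.
So 0.086 = μ − 0.6433σ and 0.14 = μ + 0.7388σ.
Subtracting: σ = (0.14 − 0.086)/(0.7388 − (-0.6433)) = 0.039.
Then μ = 0.086 − (-0.6433)·0.039 = 0.111.

μ = 0.111, σ = 0.039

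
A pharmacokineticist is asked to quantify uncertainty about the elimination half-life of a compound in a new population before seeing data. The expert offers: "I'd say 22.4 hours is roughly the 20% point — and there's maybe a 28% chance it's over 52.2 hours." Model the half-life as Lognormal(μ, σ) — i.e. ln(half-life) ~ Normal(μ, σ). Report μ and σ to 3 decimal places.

μ ≈ 3.609, σ ≈ 0.594

If T ~ Lognormal(μ,σ) then ln T ~ Normal(μ,σ), so the p-quantile of ln T is μ + z_p·σ.
ln(22.4) = 3.109 and ln(52.2) = 3.955; z_{0.2} = -0.8416, z_{0.72} = 0.5828.
σ = (3.955 − 3.109)/(0.5828 − (-0.8416)) = 0.594.
μ = 3.109 − (-0.8416)·0.594 = 3.609.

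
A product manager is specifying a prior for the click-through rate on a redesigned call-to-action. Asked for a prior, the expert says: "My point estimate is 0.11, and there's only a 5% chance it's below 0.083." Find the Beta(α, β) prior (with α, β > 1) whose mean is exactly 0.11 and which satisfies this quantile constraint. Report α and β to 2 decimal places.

α ≈ 35.98, β ≈ 291.08

With mean 0.11 fixed, write α = 0.11s, β = 0.89s where s = α+β.
Need P(θ < 0.083) = 0.05 under Beta(0.11s, 0.89s). Normal approximation: (q−m)/√(m(1−m)/s) ≈ z_{0.05} = -1.64, so s ≈ 0.11·0.89·(-1.64)²/(0.083−0.11)² = 363.3.
At s = 363.3: P(θ<0.083) ≈ 0.041. Adjusting to match 0.05 gives s ≈ 327.06.
So α = 0.11·327.06 ≈ 35.98, β = 0.89·327.06 ≈ 291.08.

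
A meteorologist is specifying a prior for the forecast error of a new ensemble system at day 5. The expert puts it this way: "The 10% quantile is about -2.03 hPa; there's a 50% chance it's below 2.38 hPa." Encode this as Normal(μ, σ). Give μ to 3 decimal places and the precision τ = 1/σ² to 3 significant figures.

μ = 2.380, τ = 0.0844

The p-quantile of Normal(μ,σ) is μ + z_p·σ, with z_{0.1} = -1.282 and z_{0.5} = 0.
Eliminate σ: μ = (z₂·x₁ − z₁·x₂)/(z₂ − z₁) = (0·-2.03 − (-1.282)·2.38)/1.282 = 2.380.
Then σ = (x₂ − x₁)/(z₂ − z₁) = (2.38 − -2.03)/1.282 = 3.441.
Precision τ = 1/σ² = 1/3.441² = 0.0844.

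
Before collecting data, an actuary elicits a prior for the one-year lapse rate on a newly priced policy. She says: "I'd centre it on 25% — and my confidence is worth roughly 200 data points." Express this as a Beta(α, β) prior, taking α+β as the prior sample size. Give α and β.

α = 50, β = 150

Under the effective-sample-size interpretation, Beta(α, β) has prior mean α/(α+β) and prior sample size α+β.
So α+β = 200 and α/(α+β) = 0.25, giving α = 0.25·200 = 50 and β = 200 − 50 = 150.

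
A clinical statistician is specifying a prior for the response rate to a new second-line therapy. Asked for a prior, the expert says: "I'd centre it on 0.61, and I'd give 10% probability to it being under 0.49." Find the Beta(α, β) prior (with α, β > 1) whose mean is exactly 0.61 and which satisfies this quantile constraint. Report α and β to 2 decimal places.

α ≈ 16.82, β ≈ 10.75

With mean 0.61 fixed, write α = 0.61s, β = 0.39s where s = α+β.
Need P(θ < 0.49) = 0.1 under Beta(0.61s, 0.39s). Normal approximation: (q−m)/√(m(1−m)/s) ≈ z_{0.1} = -1.28, so s ≈ 0.61·0.39·(-1.28)²/(0.49−0.61)² = 27.1.
At s = 27.1: P(θ<0.49) ≈ 0.102. Adjusting to match 0.1 gives s ≈ 27.57.
So α = 0.61·27.57 ≈ 16.82, β = 0.39·27.57 ≈ 10.75.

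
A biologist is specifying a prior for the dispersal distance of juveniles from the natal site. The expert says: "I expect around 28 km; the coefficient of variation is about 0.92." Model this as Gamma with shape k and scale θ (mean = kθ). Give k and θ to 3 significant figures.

For Gamma(k, scale θ): mean = kθ, variance = kθ², so CV = 1/√k.
CV = 0.92, hence k = 1/CV² = 1.18.
Then θ = mean/k = 28/1.18 = 23.7.

k ≈ 1.18, θ ≈ 23.7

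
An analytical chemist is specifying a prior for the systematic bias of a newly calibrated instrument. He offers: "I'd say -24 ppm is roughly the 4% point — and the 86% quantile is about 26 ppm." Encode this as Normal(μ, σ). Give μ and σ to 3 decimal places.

For Normal(μ,σ), the p-quantile is μ + z_p·σ. Here z_{0.04} = -1.751, z_{0.86} = 1.08.
So -24 = μ − 1.751σ and 26 = μ + 1.08σ.
Subtracting: σ = (26 − -24)/(1.08 − (-1.751)) = 17.662.
Then μ = -24 − (-1.751)·17.662 = 6.920.

μ = 6.920, σ = 17.662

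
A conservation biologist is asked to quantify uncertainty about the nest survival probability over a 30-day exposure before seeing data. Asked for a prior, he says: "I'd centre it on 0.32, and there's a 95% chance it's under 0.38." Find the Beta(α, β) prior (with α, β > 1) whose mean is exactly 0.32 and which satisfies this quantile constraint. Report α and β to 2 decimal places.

α ≈ 54.19, β ≈ 115.16

With mean 0.32 fixed, write α = 0.32s, β = 0.68s where s = α+β.
Need P(θ < 0.38) = 0.95 under Beta(0.32s, 0.68s). Normal approximation: (q−m)/√(m(1−m)/s) ≈ z_{0.95} = 1.64, so s ≈ 0.32·0.68·(1.64)²/(0.38−0.32)² = 163.5.
At s = 163.5: P(θ<0.38) ≈ 0.947. Adjusting to match 0.95 gives s ≈ 169.35.
So α = 0.32·169.35 ≈ 54.19, β = 0.68·169.35 ≈ 115.16.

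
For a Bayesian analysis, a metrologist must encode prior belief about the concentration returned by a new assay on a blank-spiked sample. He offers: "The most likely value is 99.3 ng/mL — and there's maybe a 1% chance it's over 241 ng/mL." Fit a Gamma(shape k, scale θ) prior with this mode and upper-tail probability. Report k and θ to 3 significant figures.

Gamma(k,θ) with k>1 has mode (k−1)θ, so θ = 99.3/(k−1).
Need P(X < 241) = 0.99 with θ tied to k this way. Start at k = 2, θ = 99.3: P(X<241) ≈ 0.697.
Too low — raise k to concentrate. Iterating converges to k ≈ 7.01.
Then θ = 99.3/(7.01−1) ≈ 16.5.

k ≈ 7.01, θ ≈ 16.5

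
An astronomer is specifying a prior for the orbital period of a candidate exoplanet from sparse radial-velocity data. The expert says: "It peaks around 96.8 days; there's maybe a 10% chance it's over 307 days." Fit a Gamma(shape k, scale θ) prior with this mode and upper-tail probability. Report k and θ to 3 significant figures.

k ≈ 2.42, θ ≈ 68.2

Gamma(k,θ) with k>1 has mode (k−1)θ, so θ = 96.8/(k−1).
Need P(X < 307) = 0.9 with θ tied to k this way. Start at k = 2, θ = 96.8: P(X<307) ≈ 0.825.
Too low — raise k to concentrate. Iterating converges to k ≈ 2.42.
Then θ = 96.8/(2.42−1) ≈ 68.2.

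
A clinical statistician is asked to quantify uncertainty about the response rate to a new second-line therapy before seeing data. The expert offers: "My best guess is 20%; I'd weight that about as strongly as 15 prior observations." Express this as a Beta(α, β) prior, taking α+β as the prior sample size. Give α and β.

α = 3, β = 12

Under the effective-sample-size interpretation, Beta(α, β) has prior mean α/(α+β) and prior sample size α+β.
So α+β = 15 and α/(α+β) = 0.2, giving α = 0.2·15 = 3 and β = 15 − 3 = 12.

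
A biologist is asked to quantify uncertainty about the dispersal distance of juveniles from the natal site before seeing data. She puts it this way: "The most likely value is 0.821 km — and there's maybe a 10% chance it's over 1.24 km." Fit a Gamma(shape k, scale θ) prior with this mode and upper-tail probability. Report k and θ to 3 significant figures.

Gamma(k,θ) with k>1 has mode (k−1)θ, so θ = 0.821/(k−1).
Need P(X < 1.24) = 0.9 with θ tied to k this way. Start at k = 2, θ = 0.821: P(X<1.24) ≈ 0.446.
Too low — raise k to concentrate. Iterating converges to k ≈ 12.
Then θ = 0.821/(12−1) ≈ 0.075.

k ≈ 12, θ ≈ 0.075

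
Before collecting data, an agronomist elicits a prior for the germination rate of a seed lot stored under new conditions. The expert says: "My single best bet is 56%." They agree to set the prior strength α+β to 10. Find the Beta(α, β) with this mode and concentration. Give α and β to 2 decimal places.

For α,β > 1 the Beta mode is (α−1)/(α+β−2). With α+β = 10, the mode is (α−1)/8.
Set (α−1)/8 = 0.56 → α = 1 + 0.56·8 = 5.48.
β = 10 − α = 4.52.

α = 5.48, β = 4.52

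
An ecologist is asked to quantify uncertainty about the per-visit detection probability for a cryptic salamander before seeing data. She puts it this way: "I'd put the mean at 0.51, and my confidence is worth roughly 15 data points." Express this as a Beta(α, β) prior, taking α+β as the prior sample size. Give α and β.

α = 7.65, β = 7.35

Under the effective-sample-size interpretation, Beta(α, β) has prior mean α/(α+β) and prior sample size α+β.
So α+β = 15 and α/(α+β) = 0.51, giving α = 0.51·15 = 7.65 and β = 15 − 7.65 = 7.35.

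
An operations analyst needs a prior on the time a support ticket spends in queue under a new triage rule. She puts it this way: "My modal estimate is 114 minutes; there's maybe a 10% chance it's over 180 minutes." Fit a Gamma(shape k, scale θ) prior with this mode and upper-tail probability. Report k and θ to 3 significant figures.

k ≈ 9.99, θ ≈ 12.7

Gamma(k,θ) with k>1 has mode (k−1)θ, so θ = 114/(k−1).
Need P(X < 180) = 0.9 with θ tied to k this way. Start at k = 2, θ = 114: P(X<180) ≈ 0.468.
Too low — raise k to concentrate. Iterating converges to k ≈ 9.99.
Then θ = 114/(9.99−1) ≈ 12.7.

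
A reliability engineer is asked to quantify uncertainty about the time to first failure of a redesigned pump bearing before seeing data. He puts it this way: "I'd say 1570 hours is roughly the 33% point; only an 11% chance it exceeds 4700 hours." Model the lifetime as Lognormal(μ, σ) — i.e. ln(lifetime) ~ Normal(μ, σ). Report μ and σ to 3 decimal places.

μ ≈ 7.648, σ ≈ 0.658

If T ~ Lognormal(μ,σ) then ln T ~ Normal(μ,σ), so the p-quantile of ln T is μ + z_p·σ.
ln(1570) = 7.359 and ln(4700) = 8.455; z_{0.33} = -0.4399, z_{0.89} = 1.227.
σ = (8.455 − 7.359)/(1.227 − (-0.4399)) = 0.658.
μ = 7.359 − (-0.4399)·0.658 = 7.648.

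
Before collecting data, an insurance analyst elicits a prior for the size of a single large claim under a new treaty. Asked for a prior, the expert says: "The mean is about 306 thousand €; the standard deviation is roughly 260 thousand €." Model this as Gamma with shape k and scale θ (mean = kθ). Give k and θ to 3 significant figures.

k ≈ 1.39, θ ≈ 221

For Gamma(k, scale θ): mean = kθ, variance = kθ², so CV = 1/√k.
CV = SD/mean = 260/306 = 0.8497, hence k = 1/CV² = 1.39.
Then θ = mean/k = 306/1.39 = 221.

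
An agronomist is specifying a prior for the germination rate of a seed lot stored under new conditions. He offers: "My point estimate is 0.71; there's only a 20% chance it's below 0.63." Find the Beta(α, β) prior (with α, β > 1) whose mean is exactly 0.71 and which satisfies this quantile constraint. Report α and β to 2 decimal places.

α ≈ 15.37, β ≈ 6.28

With mean 0.71 fixed, write α = 0.71s, β = 0.29s where s = α+β.
Need P(θ < 0.63) = 0.2 under Beta(0.71s, 0.29s). Normal approximation: (q−m)/√(m(1−m)/s) ≈ z_{0.2} = -0.842, so s ≈ 0.71·0.29·(-0.842)²/(0.63−0.71)² = 22.8.
At s = 22.8: P(θ<0.63) ≈ 0.195. Adjusting to match 0.2 gives s ≈ 21.64.
So α = 0.71·21.64 ≈ 15.37, β = 0.29·21.64 ≈ 6.28.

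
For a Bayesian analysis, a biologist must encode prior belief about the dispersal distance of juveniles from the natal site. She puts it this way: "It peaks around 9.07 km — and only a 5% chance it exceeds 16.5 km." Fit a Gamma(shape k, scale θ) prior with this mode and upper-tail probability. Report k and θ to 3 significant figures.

k ≈ 8.78, θ ≈ 1.17

Gamma(k,θ) with k>1 has mode (k−1)θ, so θ = 9.07/(k−1).
Need P(X < 16.5) = 0.95 with θ tied to k this way. Start at k = 2, θ = 9.07: P(X<16.5) ≈ 0.543.
Too low — raise k to concentrate. Iterating converges to k ≈ 8.78.
Then θ = 9.07/(8.78−1) ≈ 1.17.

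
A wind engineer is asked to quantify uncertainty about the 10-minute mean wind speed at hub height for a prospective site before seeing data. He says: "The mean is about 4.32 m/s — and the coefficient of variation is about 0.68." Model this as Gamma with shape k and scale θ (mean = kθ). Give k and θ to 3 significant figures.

For Gamma(k, scale θ): mean = kθ, variance = kθ², so CV = 1/√k.
CV = 0.68, hence k = 1/CV² = 2.16.
Then θ = mean/k = 4.32/2.16 = 2.

k ≈ 2.16, θ ≈ 2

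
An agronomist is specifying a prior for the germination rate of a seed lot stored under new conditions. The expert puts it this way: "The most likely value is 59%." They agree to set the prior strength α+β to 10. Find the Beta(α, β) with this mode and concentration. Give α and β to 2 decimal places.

α = 5.72, β = 4.28

For α,β > 1 the Beta mode is (α−1)/(α+β−2). With α+β = 10, the mode is (α−1)/8.
Set (α−1)/8 = 0.59 → α = 1 + 0.59·8 = 5.72.
β = 10 − α = 4.28.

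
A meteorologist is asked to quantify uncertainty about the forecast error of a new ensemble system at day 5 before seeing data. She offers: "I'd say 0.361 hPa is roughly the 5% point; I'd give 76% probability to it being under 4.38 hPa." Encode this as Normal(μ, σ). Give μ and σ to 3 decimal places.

For Normal(μ,σ), the p-quantile is μ + z_p·σ. Here z_{0.05} = -1.645, z_{0.76} = 0.7063.
So 0.361 = μ − 1.645σ and 4.38 = μ + 0.7063σ.
Subtracting: σ = (4.38 − 0.361)/(0.7063 − (-1.645)) = 1.709.
Then μ = 0.361 − (-1.645)·1.709 = 3.173.

μ = 3.173, σ = 1.709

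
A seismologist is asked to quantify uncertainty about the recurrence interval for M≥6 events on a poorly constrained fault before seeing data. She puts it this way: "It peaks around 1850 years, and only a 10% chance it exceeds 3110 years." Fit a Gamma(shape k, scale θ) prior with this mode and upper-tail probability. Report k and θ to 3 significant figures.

Gamma(k,θ) with k>1 has mode (k−1)θ, so θ = 1850/(k−1).
Need P(X < 3110) = 0.9 with θ tied to k this way. Start at k = 2, θ = 1850: P(X<3110) ≈ 0.501.
Too low — raise k to concentrate. Iterating converges to k ≈ 8.01.
Then θ = 1850/(8.01−1) ≈ 264.

k ≈ 8.01, θ ≈ 264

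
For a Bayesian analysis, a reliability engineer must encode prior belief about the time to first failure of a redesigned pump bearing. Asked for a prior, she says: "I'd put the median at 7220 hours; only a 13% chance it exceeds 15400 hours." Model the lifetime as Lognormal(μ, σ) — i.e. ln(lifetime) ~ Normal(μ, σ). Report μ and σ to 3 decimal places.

μ ≈ 8.885, σ ≈ 0.673

If T ~ Lognormal(μ,σ) then ln T ~ Normal(μ,σ), so the p-quantile of ln T is μ + z_p·σ.
ln(7220) = 8.885 and ln(15400) = 9.642; z_{0.5} = 0, z_{0.87} = 1.126.
σ = (9.642 − 8.885)/(1.126 − (0)) = 0.673.
μ = 8.885 − (0)·0.673 = 8.885.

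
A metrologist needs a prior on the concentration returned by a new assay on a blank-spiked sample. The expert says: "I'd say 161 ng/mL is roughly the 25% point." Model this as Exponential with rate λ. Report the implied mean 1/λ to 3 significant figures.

mean ≈ 560 ng/mL

P(T < 161.0) = 1 − e^(−λ·161.0) = 0.25, so λ = −ln(1−0.25)/161.0 = −ln(0.75)/161.0 = 0.00179.
Mean = 1/λ = 560 ng/mL.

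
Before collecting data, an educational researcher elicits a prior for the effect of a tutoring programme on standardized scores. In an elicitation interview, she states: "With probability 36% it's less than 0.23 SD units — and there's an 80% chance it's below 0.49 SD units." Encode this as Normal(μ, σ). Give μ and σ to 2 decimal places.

μ = 0.31, σ = 0.22

The p-quantile of Normal(μ,σ) is μ + z_p·σ, with z_{0.36} = -0.3585 and z_{0.8} = 0.8416.
Eliminate σ: μ = (z₂·x₁ − z₁·x₂)/(z₂ − z₁) = (0.8416·0.23 − (-0.3585)·0.49)/1.2 = 0.31.
Then σ = (x₂ − x₁)/(z₂ − z₁) = (0.49 − 0.23)/1.2 = 0.22.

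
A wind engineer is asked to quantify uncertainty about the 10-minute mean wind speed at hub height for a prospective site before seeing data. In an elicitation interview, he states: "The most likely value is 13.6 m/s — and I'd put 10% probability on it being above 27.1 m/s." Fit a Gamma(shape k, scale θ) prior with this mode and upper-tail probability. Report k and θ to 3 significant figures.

k ≈ 5.03, θ ≈ 3.37

Gamma(k,θ) with k>1 has mode (k−1)θ, so θ = 13.6/(k−1).
Need P(X < 27.1) = 0.9 with θ tied to k this way. Start at k = 2, θ = 13.6: P(X<27.1) ≈ 0.592.
Too low — raise k to concentrate. Iterating converges to k ≈ 5.03.
Then θ = 13.6/(5.03−1) ≈ 3.37.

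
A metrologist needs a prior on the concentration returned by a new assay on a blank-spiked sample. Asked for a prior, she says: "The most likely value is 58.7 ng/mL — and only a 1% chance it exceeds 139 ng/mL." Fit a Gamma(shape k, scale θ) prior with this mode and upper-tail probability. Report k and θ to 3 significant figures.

Gamma(k,θ) with k>1 has mode (k−1)θ, so θ = 58.7/(k−1).
Need P(X < 139) = 0.99 with θ tied to k this way. Start at k = 2, θ = 58.7: P(X<139) ≈ 0.685.
Too low — raise k to concentrate. Iterating converges to k ≈ 7.39.
Then θ = 58.7/(7.39−1) ≈ 9.19.

k ≈ 7.39, θ ≈ 9.19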